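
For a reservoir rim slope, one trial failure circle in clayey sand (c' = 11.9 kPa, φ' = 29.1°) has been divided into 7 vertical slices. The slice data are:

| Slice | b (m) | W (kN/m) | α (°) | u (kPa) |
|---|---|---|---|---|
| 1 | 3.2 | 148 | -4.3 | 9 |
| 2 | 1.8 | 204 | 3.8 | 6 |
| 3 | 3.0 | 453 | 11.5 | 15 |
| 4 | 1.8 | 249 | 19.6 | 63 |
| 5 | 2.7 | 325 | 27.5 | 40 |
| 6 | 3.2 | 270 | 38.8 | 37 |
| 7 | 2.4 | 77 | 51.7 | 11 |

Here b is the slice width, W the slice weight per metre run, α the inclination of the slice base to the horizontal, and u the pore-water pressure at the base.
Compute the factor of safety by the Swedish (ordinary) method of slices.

FS = 1.50

Ordinary method of slices: FS = Σ[c'·Δl_i + (W_i cosα_i − u_i·Δl_i)·tanφ'] / Σ W_i sinα_i, with Δl_i = b_i / cosα_i.
Slice 1: Δl = 3.2/cos(-4.3°) = 3.209 m; N'_1 = 148·cos(-4.3°) − 9·3.209 = 118.7; c'Δl = 38.19; W sinα = -11.1
Slice 2: Δl = 1.8/cos3.8° = 1.804 m; N'_2 = 204·cos3.8° − 6·1.804 = 192.7; c'Δl = 21.47; W sinα = 13.5
Slice 3: Δl = 3.0/cos11.5° = 3.061 m; N'_3 = 453·cos11.5° − 15·3.061 = 398.0; c'Δl = 36.43; W sinα = 90.3
Slice 4: Δl = 1.8/cos19.6° = 1.911 m; N'_4 = 249·cos19.6° − 63·1.911 = 114.2; c'Δl = 22.74; W sinα = 83.5
Slice 5: Δl = 2.7/cos27.5° = 3.044 m; N'_5 = 325·cos27.5° − 40·3.044 = 166.5; c'Δl = 36.22; W sinα = 150.1
Slice 6: Δl = 3.2/cos38.8° = 4.106 m; N'_6 = 270·cos38.8° − 37·4.106 = 58.5; c'Δl = 48.86; W sinα = 169.2
Slice 7: Δl = 2.4/cos51.7° = 3.872 m; N'_7 = 77·cos51.7° − 11·3.872 = 5.1; c'Δl = 46.08; W sinα = 60.4
Σc'Δl = 250.0 kN/m; ΣN' = 1053.8 kN/m; ΣW sinα = 555.9 kN/m
Resisting = 250.0 + 1053.8·tan29.1° = 250.0 + 586.5 = 836.5 kN/m
FS = 836.5 / 555.9 = 1.505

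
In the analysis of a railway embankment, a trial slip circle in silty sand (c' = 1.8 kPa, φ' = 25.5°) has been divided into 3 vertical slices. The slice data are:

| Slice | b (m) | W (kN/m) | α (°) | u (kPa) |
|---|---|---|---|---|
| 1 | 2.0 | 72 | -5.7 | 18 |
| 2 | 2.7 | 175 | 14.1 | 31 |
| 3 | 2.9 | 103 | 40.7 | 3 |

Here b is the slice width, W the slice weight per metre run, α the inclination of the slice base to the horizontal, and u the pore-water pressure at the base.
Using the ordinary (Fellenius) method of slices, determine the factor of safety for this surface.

FS = 1.01

Ordinary method of slices: FS = Σ[c'·Δl_i + (W_i cosα_i − u_i·Δl_i)·tanφ'] / Σ W_i sinα_i, with Δl_i = b_i / cosα_i.
Slice 1: Δl = 2.0/cos(-5.7°) = 2.010 m; N'_1 = 72·cos(-5.7°) − 18·2.010 = 35.5; c'Δl = 3.62; W sinα = -7.2
Slice 2: Δl = 2.7/cos14.1° = 2.784 m; N'_2 = 175·cos14.1° − 31·2.784 = 83.4; c'Δl = 5.01; W sinα = 42.6
Slice 3: Δl = 2.9/cos40.7° = 3.825 m; N'_3 = 103·cos40.7° − 3·3.825 = 66.6; c'Δl = 6.89; W sinα = 67.2
Σc'Δl = 15.5 kN/m; ΣN' = 185.5 kN/m; ΣW sinα = 102.6 kN/m
Resisting = 15.5 + 185.5·tan25.5° = 15.5 + 88.5 = 104.0 kN/m
FS = 104.0 / 102.6 = 1.013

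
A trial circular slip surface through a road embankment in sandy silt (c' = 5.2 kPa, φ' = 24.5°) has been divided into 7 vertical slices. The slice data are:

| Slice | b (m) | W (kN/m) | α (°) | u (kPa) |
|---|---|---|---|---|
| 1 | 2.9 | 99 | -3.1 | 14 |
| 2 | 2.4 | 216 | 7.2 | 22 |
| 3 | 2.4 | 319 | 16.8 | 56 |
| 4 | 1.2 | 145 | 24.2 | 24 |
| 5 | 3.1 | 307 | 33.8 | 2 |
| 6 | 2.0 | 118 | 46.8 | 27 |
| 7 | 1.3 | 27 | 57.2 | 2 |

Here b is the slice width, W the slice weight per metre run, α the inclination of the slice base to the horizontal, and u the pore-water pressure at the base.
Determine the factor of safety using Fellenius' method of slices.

Ordinary method of slices: FS = Σ[c'·Δl_i + (W_i cosα_i − u_i·Δl_i)·tanφ'] / Σ W_i sinα_i, with Δl_i = b_i / cosα_i.
Slice 1: Δl = 2.9/cos(-3.1°) = 2.904 m; N'_1 = 99·cos(-3.1°) − 14·2.904 = 58.2; c'Δl = 15.10; W sinα = -5.4
Slice 2: Δl = 2.4/cos7.2° = 2.419 m; N'_2 = 216·cos7.2° − 22·2.419 = 161.1; c'Δl = 12.58; W sinα = 27.1
Slice 3: Δl = 2.4/cos16.8° = 2.507 m; N'_3 = 319·cos16.8° − 56·2.507 = 165.0; c'Δl = 13.04; W sinα = 92.2
Slice 4: Δl = 1.2/cos24.2° = 1.316 m; N'_4 = 145·cos24.2° − 24·1.316 = 100.7; c'Δl = 6.84; W sinα = 59.4
Slice 5: Δl = 3.1/cos33.8° = 3.731 m; N'_5 = 307·cos33.8° − 2·3.731 = 247.7; c'Δl = 19.40; W sinα = 170.8
Slice 6: Δl = 2.0/cos46.8° = 2.922 m; N'_6 = 118·cos46.8° − 27·2.922 = 1.9; c'Δl = 15.19; W sinα = 86.0
Slice 7: Δl = 1.3/cos57.2° = 2.400 m; N'_7 = 27·cos57.2° − 2·2.400 = 9.8; c'Δl = 12.48; W sinα = 22.7
Σc'Δl = 94.6 kN/m; ΣN' = 744.3 kN/m; ΣW sinα = 452.9 kN/m
Resisting = 94.6 + 744.3·tan24.5° = 94.6 + 339.2 = 433.8 kN/m
FS = 433.8 / 452.9 = 0.958

FS = 0.96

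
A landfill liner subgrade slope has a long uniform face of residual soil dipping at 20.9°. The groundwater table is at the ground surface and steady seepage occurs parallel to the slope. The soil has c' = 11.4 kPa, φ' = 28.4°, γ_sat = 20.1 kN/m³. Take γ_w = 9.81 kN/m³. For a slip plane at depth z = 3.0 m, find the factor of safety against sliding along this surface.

FS = 1.29

With seepage parallel to the slope and the water table at the surface, the effective normal stress on the slip plane uses the buoyant unit weight γ' = γ_sat − γ_w while the driving shear stress uses γ_sat:
FS = [c' + γ' z cos²β tanφ'] / [γ_sat z sinβ cosβ]
γ' = 20.1 − 9.81 = 10.29 kN/m³
Numerator = 11.4 + 10.29·3.0·cos²20.9°·tan28.4° = 11.4 + 10.29·3.0·0.8727·0.5407 = 25.967 kPa
Denominator = 20.1·3.0·sin20.9°·cos20.9° = 20.1·3.0·0.3567·0.9342 = 20.096 kPa
FS = 25.967 / 20.096 = 1.292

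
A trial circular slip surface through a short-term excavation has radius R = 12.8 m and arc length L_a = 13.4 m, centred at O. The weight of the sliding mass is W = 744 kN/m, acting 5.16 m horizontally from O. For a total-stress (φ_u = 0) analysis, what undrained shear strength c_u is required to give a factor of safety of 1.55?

FS = c_u·L_a·R / (W·d), so c_u = FS·W·d / (L_a·R).
c_u = 1.55·744·5.16 / (13.40·12.8) = 5950.5 / 171.52 = 34.69 kPa

c_u = 34.7 kPa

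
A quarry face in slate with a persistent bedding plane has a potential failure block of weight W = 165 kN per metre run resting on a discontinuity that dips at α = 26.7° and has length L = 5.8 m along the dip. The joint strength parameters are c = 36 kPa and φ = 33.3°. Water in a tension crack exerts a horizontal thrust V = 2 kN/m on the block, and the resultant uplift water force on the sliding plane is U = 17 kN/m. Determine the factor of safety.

FS = 3.87

Resolving the block weight along and normal to the plane and applying the Mohr–Coulomb strength on the joint:
N' = W cosα − U − V sinα = 165·cos26.7° − 17 − 2·sin26.7° = 129.5 kN/m
Driving force T = W sinα + V cosα = 165·sin26.7° + 2·cos26.7° = 75.9 kN/m
Resisting force R = c·L + N'·tanφ = 36·5.8 + 129.5·tan33.3° = 208.8 + 85.1 = 293.9 kN/m
FS = R / T = 293.9 / 75.9 = 3.871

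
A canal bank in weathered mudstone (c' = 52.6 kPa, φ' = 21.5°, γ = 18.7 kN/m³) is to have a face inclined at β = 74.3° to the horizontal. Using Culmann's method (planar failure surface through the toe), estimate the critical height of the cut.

H_c = 25.49 m

Culmann's analysis gives the critical failure plane at α_cr = (β + φ')/2 = (74.3 + 21.5)/2 = 47.9°, and the critical height
H_c = (4c'/γ) · sinβ cosφ' / [1 − cos(β − φ')]
    = (4·52.6/18.7) · sin74.3°·cos21.5° / [1 − cos(52.8°)]
    = 11.251 · 0.9627·0.9304 / [1 − 0.6046]
    = 11.251 · 0.8957 / 0.3954
    = 25.49 m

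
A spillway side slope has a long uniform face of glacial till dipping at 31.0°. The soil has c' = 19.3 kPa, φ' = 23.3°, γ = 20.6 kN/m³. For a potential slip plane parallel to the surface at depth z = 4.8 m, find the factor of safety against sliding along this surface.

For an infinite slope with a slip plane parallel to the surface (no pore pressure): FS = [c' + γz cos²β tanφ'] / [γz sinβ cosβ].
γz = 20.6·4.8 = 98.88 kN/m²
Numerator = 19.3 + 98.88·cos²31.0°·tan23.3° = 19.3 + 98.88·0.7347·0.4307 = 50.588 kPa
Denominator = 98.88·sin31.0°·cos31.0° = 98.88·0.5150·0.8572 = 43.653 kPa
FS = 50.588 / 43.653 = 1.159

FS = 1.16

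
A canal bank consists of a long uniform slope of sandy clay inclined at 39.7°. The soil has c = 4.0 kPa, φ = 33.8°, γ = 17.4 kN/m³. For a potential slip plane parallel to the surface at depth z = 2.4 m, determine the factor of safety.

For an infinite slope with a slip plane parallel to the surface (no pore pressure): FS = [c + γz cos²β tanφ] / [γz sinβ cosβ].
γz = 17.4·2.4 = 41.76 kN/m²
Numerator = 4.0 + 41.76·cos²39.7°·tan33.8° = 4.0 + 41.76·0.5920·0.6694 = 20.549 kPa
Denominator = 41.76·sin39.7°·cos39.7° = 41.76·0.6388·0.7694 = 20.524 kPa
FS = 20.549 / 20.524 = 1.001

FS = 1.00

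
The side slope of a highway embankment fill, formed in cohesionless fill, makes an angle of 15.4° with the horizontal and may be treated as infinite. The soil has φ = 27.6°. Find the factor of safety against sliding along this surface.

FS = 1.90

For a dry cohesionless infinite slope the factor of safety is FS = tanφ / tanβ.
FS = tan27.6° / tan15.4° = 0.5228 / 0.2754 = 1.898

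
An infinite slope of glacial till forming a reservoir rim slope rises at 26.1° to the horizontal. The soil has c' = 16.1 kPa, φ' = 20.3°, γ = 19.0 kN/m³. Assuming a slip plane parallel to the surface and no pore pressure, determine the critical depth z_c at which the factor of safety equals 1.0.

z_c = 8.76 m

Setting FS = 1.00 in FS = [c' + γz cos²β tanφ'] / [γz sinβ cosβ] and solving for z:
z = c' / [γ cosβ (FS·sinβ − cosβ·tanφ')]
  = 16.1 / [19.0·cos26.1°·(1.00·sin26.1° − cos26.1°·tan20.3°)]
  = 16.1 / [19.0·0.8980·(1.00·0.4399 − 0.8980·0.3699)]
  = 16.1 / 1.8385 = 8.757 m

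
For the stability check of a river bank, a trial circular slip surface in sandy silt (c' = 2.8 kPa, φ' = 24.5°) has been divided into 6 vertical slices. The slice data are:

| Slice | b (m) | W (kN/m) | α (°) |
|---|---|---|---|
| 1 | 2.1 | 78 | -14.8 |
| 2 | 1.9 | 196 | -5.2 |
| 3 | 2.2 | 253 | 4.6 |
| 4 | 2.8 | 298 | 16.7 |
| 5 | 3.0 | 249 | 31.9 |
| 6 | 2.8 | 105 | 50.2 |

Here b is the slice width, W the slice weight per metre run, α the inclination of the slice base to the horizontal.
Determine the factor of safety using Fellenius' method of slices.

Ordinary method of slices: FS = Σ[c'·Δl_i + (W_i cosα_i)·tanφ'] / Σ W_i sinα_i, with Δl_i = b_i / cosα_i.
Slice 1: Δl = 2.1/cos(-14.8°) = 2.172 m; N'_1 = 78·cos(-14.8°) = 75.4; c'Δl = 6.08; W sinα = -19.9
Slice 2: Δl = 1.9/cos(-5.2°) = 1.908 m; N'_2 = 196·cos(-5.2°) = 195.2; c'Δl = 5.34; W sinα = -17.8
Slice 3: Δl = 2.2/cos4.6° = 2.207 m; N'_3 = 253·cos4.6° = 252.2; c'Δl = 6.18; W sinα = 20.3
Slice 4: Δl = 2.8/cos16.7° = 2.923 m; N'_4 = 298·cos16.7° = 285.4; c'Δl = 8.19; W sinα = 85.6
Slice 5: Δl = 3.0/cos31.9° = 3.534 m; N'_5 = 249·cos31.9° = 211.4; c'Δl = 9.89; W sinα = 131.6
Slice 6: Δl = 2.8/cos50.2° = 4.374 m; N'_6 = 105·cos50.2° = 67.2; c'Δl = 12.25; W sinα = 80.7
Σc'Δl = 47.9 kN/m; ΣN' = 1086.8 kN/m; ΣW sinα = 280.5 kN/m
Resisting = 47.9 + 1086.8·tan24.5° = 47.9 + 495.3 = 543.2 kN/m
FS = 543.2 / 280.5 = 1.937

FS = 1.94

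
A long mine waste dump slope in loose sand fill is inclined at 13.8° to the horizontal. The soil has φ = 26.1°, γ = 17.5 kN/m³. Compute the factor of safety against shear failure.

FS = 1.99

For a dry cohesionless infinite slope the factor of safety is FS = tanφ / tanβ.
FS = tan26.1° / tan13.8° = 0.4899 / 0.2456 = 1.994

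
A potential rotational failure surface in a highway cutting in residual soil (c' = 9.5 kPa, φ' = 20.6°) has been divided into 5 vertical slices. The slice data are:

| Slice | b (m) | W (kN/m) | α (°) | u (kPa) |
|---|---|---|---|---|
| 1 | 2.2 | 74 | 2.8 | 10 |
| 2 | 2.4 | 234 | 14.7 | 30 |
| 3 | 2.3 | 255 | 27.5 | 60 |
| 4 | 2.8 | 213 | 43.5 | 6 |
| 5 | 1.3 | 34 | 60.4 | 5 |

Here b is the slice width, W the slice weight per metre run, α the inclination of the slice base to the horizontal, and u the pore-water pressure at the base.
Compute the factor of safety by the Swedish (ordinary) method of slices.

FS = 0.80

Ordinary method of slices: FS = Σ[c'·Δl_i + (W_i cosα_i − u_i·Δl_i)·tanφ'] / Σ W_i sinα_i, with Δl_i = b_i / cosα_i.
Slice 1: Δl = 2.2/cos2.8° = 2.203 m; N'_1 = 74·cos2.8° − 10·2.203 = 51.9; c'Δl = 20.92; W sinα = 3.6
Slice 2: Δl = 2.4/cos14.7° = 2.481 m; N'_2 = 234·cos14.7° − 30·2.481 = 151.9; c'Δl = 23.57; W sinα = 59.4
Slice 3: Δl = 2.3/cos27.5° = 2.593 m; N'_3 = 255·cos27.5° − 60·2.593 = 70.6; c'Δl = 24.63; W sinα = 117.7
Slice 4: Δl = 2.8/cos43.5° = 3.860 m; N'_4 = 213·cos43.5° − 6·3.860 = 131.3; c'Δl = 36.67; W sinα = 146.6
Slice 5: Δl = 1.3/cos60.4° = 2.632 m; N'_5 = 34·cos60.4° − 5·2.632 = 3.6; c'Δl = 25.00; W sinα = 29.6
Σc'Δl = 130.8 kN/m; ΣN' = 409.4 kN/m; ΣW sinα = 356.9 kN/m
Resisting = 130.8 + 409.4·tan20.6° = 130.8 + 153.9 = 284.7 kN/m
FS = 284.7 / 356.9 = 0.798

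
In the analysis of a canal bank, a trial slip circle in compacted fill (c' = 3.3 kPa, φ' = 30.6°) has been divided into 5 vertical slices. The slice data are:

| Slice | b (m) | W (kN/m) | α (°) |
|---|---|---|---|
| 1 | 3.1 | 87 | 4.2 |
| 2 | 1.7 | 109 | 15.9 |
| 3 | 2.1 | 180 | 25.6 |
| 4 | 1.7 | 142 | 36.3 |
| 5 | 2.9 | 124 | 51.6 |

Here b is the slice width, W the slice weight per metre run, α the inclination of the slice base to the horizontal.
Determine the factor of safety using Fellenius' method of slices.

Ordinary method of slices: FS = Σ[c'·Δl_i + (W_i cosα_i)·tanφ'] / Σ W_i sinα_i, with Δl_i = b_i / cosα_i.
Slice 1: Δl = 3.1/cos4.2° = 3.108 m; N'_1 = 87·cos4.2° = 86.8; c'Δl = 10.26; W sinα = 6.4
Slice 2: Δl = 1.7/cos15.9° = 1.768 m; N'_2 = 109·cos15.9° = 104.8; c'Δl = 5.83; W sinα = 29.9
Slice 3: Δl = 2.1/cos25.6° = 2.329 m; N'_3 = 180·cos25.6° = 162.3; c'Δl = 7.68; W sinα = 77.8
Slice 4: Δl = 1.7/cos36.3° = 2.109 m; N'_4 = 142·cos36.3° = 114.4; c'Δl = 6.96; W sinα = 84.1
Slice 5: Δl = 2.9/cos51.6° = 4.669 m; N'_5 = 124·cos51.6° = 77.0; c'Δl = 15.41; W sinα = 97.2
Σc'Δl = 46.1 kN/m; ΣN' = 545.4 kN/m; ΣW sinα = 295.3 kN/m
Resisting = 46.1 + 545.4·tan30.6° = 46.1 + 322.5 = 368.7 kN/m
FS = 368.7 / 295.3 = 1.249

FS = 1.25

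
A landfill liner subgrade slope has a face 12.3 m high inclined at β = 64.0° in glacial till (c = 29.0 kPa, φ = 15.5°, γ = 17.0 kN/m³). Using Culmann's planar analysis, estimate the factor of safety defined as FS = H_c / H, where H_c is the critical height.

FS = 1.42

H_c = (4c/γ) · sinβ cosφ / [1 − cos(β − φ)]
    = (4·29.0/17.0) · sin64.0°·cos15.5° / [1 − cos48.5°]
    = 6.824 · 0.8661 / 0.3374 = 17.52 m
FS = H_c / H = 17.52 / 12.3 = 1.424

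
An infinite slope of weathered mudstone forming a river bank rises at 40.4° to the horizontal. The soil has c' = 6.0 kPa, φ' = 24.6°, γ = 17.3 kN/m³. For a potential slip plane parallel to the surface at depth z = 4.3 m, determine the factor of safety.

FS = 0.70

For an infinite slope with a slip plane parallel to the surface (no pore pressure): FS = [c' + γz cos²β tanφ'] / [γz sinβ cosβ].
γz = 17.3·4.3 = 74.39 kN/m²
Numerator = 6.0 + 74.39·cos²40.4°·tan24.6° = 6.0 + 74.39·0.5799·0.4578 = 25.752 kPa
Denominator = 74.39·sin40.4°·cos40.4° = 74.39·0.6481·0.7615 = 36.717 kPa
FS = 25.752 / 36.717 = 0.701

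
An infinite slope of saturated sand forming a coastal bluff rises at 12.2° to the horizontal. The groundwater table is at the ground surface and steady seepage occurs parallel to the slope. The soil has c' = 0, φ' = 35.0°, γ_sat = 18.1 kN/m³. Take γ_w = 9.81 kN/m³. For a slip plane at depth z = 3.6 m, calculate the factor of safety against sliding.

With seepage parallel to the slope and the water table at the surface, the effective normal stress on the slip plane uses the buoyant unit weight γ' = γ_sat − γ_w while the driving shear stress uses γ_sat:
FS = [c' + γ' z cos²β tanφ'] / [γ_sat z sinβ cosβ]
(For c' = 0 this reduces to FS = (γ'/γ_sat)·tanφ'/tanβ.)
γ' = 18.1 − 9.81 = 8.29 kN/m³
Numerator = 0.0 + 8.29·3.6·cos²12.2°·tan35.0° = 0.0 + 8.29·3.6·0.9553·0.7002 = 19.964 kPa
Denominator = 18.1·3.6·sin12.2°·cos12.2° = 18.1·3.6·0.2113·0.9774 = 13.459 kPa
FS = 19.964 / 13.459 = 1.483

FS = 1.48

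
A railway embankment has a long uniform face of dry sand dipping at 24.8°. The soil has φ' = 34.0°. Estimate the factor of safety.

FS = 1.46

For a dry cohesionless infinite slope the factor of safety is FS = tanφ' / tanβ.
FS = tan34.0° / tan24.8° = 0.6745 / 0.4621 = 1.460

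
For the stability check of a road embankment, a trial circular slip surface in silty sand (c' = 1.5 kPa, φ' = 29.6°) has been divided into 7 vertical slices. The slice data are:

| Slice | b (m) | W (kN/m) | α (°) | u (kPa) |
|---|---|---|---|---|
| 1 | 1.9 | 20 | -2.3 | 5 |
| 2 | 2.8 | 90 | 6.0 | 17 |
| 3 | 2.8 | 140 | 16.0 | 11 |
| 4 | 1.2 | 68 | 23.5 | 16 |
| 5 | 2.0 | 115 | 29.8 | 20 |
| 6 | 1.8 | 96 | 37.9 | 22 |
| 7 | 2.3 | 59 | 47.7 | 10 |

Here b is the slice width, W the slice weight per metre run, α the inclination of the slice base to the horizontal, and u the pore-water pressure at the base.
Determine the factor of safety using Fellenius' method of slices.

FS = 0.79

Ordinary method of slices: FS = Σ[c'·Δl_i + (W_i cosα_i − u_i·Δl_i)·tanφ'] / Σ W_i sinα_i, with Δl_i = b_i / cosα_i.
Slice 1: Δl = 1.9/cos(-2.3°) = 1.902 m; N'_1 = 20·cos(-2.3°) − 5·1.902 = 10.5; c'Δl = 2.85; W sinα = -0.8
Slice 2: Δl = 2.8/cos6.0° = 2.815 m; N'_2 = 90·cos6.0° − 17·2.815 = 41.6; c'Δl = 4.22; W sinα = 9.4
Slice 3: Δl = 2.8/cos16.0° = 2.913 m; N'_3 = 140·cos16.0° − 11·2.913 = 102.5; c'Δl = 4.37; W sinα = 38.6
Slice 4: Δl = 1.2/cos23.5° = 1.309 m; N'_4 = 68·cos23.5° − 16·1.309 = 41.4; c'Δl = 1.96; W sinα = 27.1
Slice 5: Δl = 2.0/cos29.8° = 2.305 m; N'_5 = 115·cos29.8° − 20·2.305 = 53.7; c'Δl = 3.46; W sinα = 57.2
Slice 6: Δl = 1.8/cos37.9° = 2.281 m; N'_6 = 96·cos37.9° − 22·2.281 = 25.6; c'Δl = 3.42; W sinα = 59.0
Slice 7: Δl = 2.3/cos47.7° = 3.417 m; N'_7 = 59·cos47.7° − 10·3.417 = 5.5; c'Δl = 5.13; W sinα = 43.6
Σc'Δl = 25.4 kN/m; ΣN' = 280.9 kN/m; ΣW sinα = 234.1 kN/m
Resisting = 25.4 + 280.9·tan29.6° = 25.4 + 159.6 = 185.0 kN/m
FS = 185.0 / 234.1 = 0.790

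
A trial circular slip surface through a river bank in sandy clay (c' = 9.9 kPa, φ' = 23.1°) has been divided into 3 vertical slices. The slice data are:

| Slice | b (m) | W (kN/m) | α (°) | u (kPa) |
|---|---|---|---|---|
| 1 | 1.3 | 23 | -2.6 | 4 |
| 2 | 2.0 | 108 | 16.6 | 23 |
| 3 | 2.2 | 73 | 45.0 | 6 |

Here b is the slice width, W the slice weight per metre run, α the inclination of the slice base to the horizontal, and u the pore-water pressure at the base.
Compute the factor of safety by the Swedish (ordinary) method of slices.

FS = 1.35

Ordinary method of slices: FS = Σ[c'·Δl_i + (W_i cosα_i − u_i·Δl_i)·tanφ'] / Σ W_i sinα_i, with Δl_i = b_i / cosα_i.
Slice 1: Δl = 1.3/cos(-2.6°) = 1.301 m; N'_1 = 23·cos(-2.6°) − 4·1.301 = 17.8; c'Δl = 12.88; W sinα = -1.0
Slice 2: Δl = 2.0/cos16.6° = 2.087 m; N'_2 = 108·cos16.6° − 23·2.087 = 55.5; c'Δl = 20.66; W sinα = 30.9
Slice 3: Δl = 2.2/cos45.0° = 3.111 m; N'_3 = 73·cos45.0° − 6·3.111 = 33.0; c'Δl = 30.80; W sinα = 51.6
Σc'Δl = 64.3 kN/m; ΣN' = 106.2 kN/m; ΣW sinα = 81.4 kN/m
Resisting = 64.3 + 106.2·tan23.1° = 64.3 + 45.3 = 109.7 kN/m
FS = 109.7 / 81.4 = 1.347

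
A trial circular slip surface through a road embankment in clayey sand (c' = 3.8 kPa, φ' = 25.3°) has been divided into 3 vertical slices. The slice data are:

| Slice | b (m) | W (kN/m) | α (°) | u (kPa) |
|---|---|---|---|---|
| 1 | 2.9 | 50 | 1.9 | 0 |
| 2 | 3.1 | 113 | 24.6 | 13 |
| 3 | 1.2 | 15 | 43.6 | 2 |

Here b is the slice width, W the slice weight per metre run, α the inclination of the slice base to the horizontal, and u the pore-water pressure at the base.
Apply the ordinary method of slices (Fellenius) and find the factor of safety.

Ordinary method of slices: FS = Σ[c'·Δl_i + (W_i cosα_i − u_i·Δl_i)·tanφ'] / Σ W_i sinα_i, with Δl_i = b_i / cosα_i.
Slice 1: Δl = 2.9/cos1.9° = 2.902 m; N'_1 = 50·cos1.9° − 0·2.902 = 50.0; c'Δl = 11.03; W sinα = 1.7
Slice 2: Δl = 3.1/cos24.6° = 3.409 m; N'_2 = 113·cos24.6° − 13·3.409 = 58.4; c'Δl = 12.96; W sinα = 47.0
Slice 3: Δl = 1.2/cos43.6° = 1.657 m; N'_3 = 15·cos43.6° − 2·1.657 = 7.5; c'Δl = 6.30; W sinα = 10.3
Σc'Δl = 30.3 kN/m; ΣN' = 115.9 kN/m; ΣW sinα = 59.0 kN/m
Resisting = 30.3 + 115.9·tan25.3° = 30.3 + 54.8 = 85.1 kN/m
FS = 85.1 / 59.0 = 1.441

FS = 1.44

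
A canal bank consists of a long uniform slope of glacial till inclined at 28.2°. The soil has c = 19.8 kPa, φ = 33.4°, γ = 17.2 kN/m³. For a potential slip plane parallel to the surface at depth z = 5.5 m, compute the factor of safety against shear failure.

For an infinite slope with a slip plane parallel to the surface (no pore pressure): FS = [c + γz cos²β tanφ] / [γz sinβ cosβ].
γz = 17.2·5.5 = 94.60 kN/m²
Numerator = 19.8 + 94.60·cos²28.2°·tan33.4° = 19.8 + 94.60·0.7767·0.6594 = 68.248 kPa
Denominator = 94.60·sin28.2°·cos28.2° = 94.60·0.4726·0.8813 = 39.397 kPa
FS = 68.248 / 39.397 = 1.732

FS = 1.73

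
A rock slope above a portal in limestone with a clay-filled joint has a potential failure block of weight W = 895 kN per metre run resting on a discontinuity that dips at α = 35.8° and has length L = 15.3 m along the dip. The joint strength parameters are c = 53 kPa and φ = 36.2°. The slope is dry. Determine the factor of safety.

Resolving the block weight along and normal to the plane and applying the Mohr–Coulomb strength on the joint:
N' = W cosα = 895·cos35.8° = 725.9 kN/m
Driving force T = W sinα = 895·sin35.8° = 523.5 kN/m
Resisting force R = c·L + N'·tanφ = 53·15.3 + 725.9·tan36.2° = 810.9 + 531.3 = 1342.2 kN/m
FS = R / T = 1342.2 / 523.5 = 2.564

FS = 2.56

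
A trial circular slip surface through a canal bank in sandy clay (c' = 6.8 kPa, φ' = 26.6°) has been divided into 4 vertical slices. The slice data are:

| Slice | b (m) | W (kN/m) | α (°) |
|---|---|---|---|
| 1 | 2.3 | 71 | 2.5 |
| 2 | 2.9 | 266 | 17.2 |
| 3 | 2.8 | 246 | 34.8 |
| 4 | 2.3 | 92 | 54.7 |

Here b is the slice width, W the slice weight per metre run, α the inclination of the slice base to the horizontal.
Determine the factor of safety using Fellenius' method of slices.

Ordinary method of slices: FS = Σ[c'·Δl_i + (W_i cosα_i)·tanφ'] / Σ W_i sinα_i, with Δl_i = b_i / cosα_i.
Slice 1: Δl = 2.3/cos2.5° = 2.302 m; N'_1 = 71·cos2.5° = 70.9; c'Δl = 15.65; W sinα = 3.1
Slice 2: Δl = 2.9/cos17.2° = 3.036 m; N'_2 = 266·cos17.2° = 254.1; c'Δl = 20.64; W sinα = 78.7
Slice 3: Δl = 2.8/cos34.8° = 3.410 m; N'_3 = 246·cos34.8° = 202.0; c'Δl = 23.19; W sinα = 140.4
Slice 4: Δl = 2.3/cos54.7° = 3.980 m; N'_4 = 92·cos54.7° = 53.2; c'Δl = 27.07; W sinα = 75.1
Σc'Δl = 86.6 kN/m; ΣN' = 580.2 kN/m; ΣW sinα = 297.2 kN/m
Resisting = 86.6 + 580.2·tan26.6° = 86.6 + 290.5 = 377.1 kN/m
FS = 377.1 / 297.2 = 1.269

FS = 1.27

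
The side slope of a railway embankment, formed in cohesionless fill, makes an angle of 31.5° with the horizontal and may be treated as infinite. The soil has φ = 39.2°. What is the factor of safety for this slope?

FS = 1.33

For a dry cohesionless infinite slope the factor of safety is FS = tanφ / tanβ.
FS = tan39.2° / tan31.5° = 0.8156 / 0.6128 = 1.331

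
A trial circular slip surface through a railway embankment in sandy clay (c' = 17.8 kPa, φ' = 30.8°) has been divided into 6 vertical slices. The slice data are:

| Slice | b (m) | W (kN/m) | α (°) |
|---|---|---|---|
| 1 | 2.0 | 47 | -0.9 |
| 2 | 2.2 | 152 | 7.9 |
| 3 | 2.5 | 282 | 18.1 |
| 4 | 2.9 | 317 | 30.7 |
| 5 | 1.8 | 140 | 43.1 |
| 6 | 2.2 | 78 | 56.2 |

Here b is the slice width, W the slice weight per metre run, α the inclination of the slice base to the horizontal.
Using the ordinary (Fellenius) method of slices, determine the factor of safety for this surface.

FS = 1.91

Ordinary method of slices: FS = Σ[c'·Δl_i + (W_i cosα_i)·tanφ'] / Σ W_i sinα_i, with Δl_i = b_i / cosα_i.
Slice 1: Δl = 2.0/cos(-0.9°) = 2.000 m; N'_1 = 47·cos(-0.9°) = 47.0; c'Δl = 35.60; W sinα = -0.7
Slice 2: Δl = 2.2/cos7.9° = 2.221 m; N'_2 = 152·cos7.9° = 150.6; c'Δl = 39.54; W sinα = 20.9
Slice 3: Δl = 2.5/cos18.1° = 2.630 m; N'_3 = 282·cos18.1° = 268.0; c'Δl = 46.82; W sinα = 87.6
Slice 4: Δl = 2.9/cos30.7° = 3.373 m; N'_4 = 317·cos30.7° = 272.6; c'Δl = 60.03; W sinα = 161.8
Slice 5: Δl = 1.8/cos43.1° = 2.465 m; N'_5 = 140·cos43.1° = 102.2; c'Δl = 43.88; W sinα = 95.7
Slice 6: Δl = 2.2/cos56.2° = 3.955 m; N'_6 = 78·cos56.2° = 43.4; c'Δl = 70.39; W sinα = 64.8
Σc'Δl = 296.3 kN/m; ΣN' = 883.8 kN/m; ΣW sinα = 430.1 kN/m
Resisting = 296.3 + 883.8·tan30.8° = 296.3 + 526.8 = 823.1 kN/m
FS = 823.1 / 430.1 = 1.914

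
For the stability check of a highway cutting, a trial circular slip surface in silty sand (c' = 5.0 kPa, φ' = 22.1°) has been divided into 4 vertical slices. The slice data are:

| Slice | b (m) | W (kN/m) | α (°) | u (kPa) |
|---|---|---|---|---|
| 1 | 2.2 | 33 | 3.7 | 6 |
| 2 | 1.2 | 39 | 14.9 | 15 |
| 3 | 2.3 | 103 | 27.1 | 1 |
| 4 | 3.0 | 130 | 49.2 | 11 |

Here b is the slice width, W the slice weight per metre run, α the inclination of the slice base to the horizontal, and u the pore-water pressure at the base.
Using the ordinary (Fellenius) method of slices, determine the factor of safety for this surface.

FS = 0.76

Ordinary method of slices: FS = Σ[c'·Δl_i + (W_i cosα_i − u_i·Δl_i)·tanφ'] / Σ W_i sinα_i, with Δl_i = b_i / cosα_i.
Slice 1: Δl = 2.2/cos3.7° = 2.205 m; N'_1 = 33·cos3.7° − 6·2.205 = 19.7; c'Δl = 11.02; W sinα = 2.1
Slice 2: Δl = 1.2/cos14.9° = 1.242 m; N'_2 = 39·cos14.9° − 15·1.242 = 19.1; c'Δl = 6.21; W sinα = 10.0
Slice 3: Δl = 2.3/cos27.1° = 2.584 m; N'_3 = 103·cos27.1° − 1·2.584 = 89.1; c'Δl = 12.92; W sinα = 46.9
Slice 4: Δl = 3.0/cos49.2° = 4.591 m; N'_4 = 130·cos49.2° − 11·4.591 = 34.4; c'Δl = 22.96; W sinα = 98.4
Σc'Δl = 53.1 kN/m; ΣN' = 162.3 kN/m; ΣW sinα = 157.5 kN/m
Resisting = 53.1 + 162.3·tan22.1° = 53.1 + 65.9 = 119.0 kN/m
FS = 119.0 / 157.5 = 0.756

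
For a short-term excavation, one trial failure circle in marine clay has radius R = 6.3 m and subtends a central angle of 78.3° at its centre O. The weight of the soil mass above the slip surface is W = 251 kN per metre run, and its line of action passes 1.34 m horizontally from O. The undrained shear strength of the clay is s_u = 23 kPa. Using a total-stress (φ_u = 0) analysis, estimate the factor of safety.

FS = 3.71

Taking moments about the centre O, the resisting moment is provided by the undrained shear strength acting along the arc:
Arc length L_a = R·θ = 6.3·(78.3°·π/180) = 6.3·1.3666 = 8.61 m
M_R = s_u·L_a·R = 23·8.61·6.3 = 1247.5 kN·m/m
M_D = W·d = 251·1.34 = 336.3 kN·m/m
FS = M_R / M_D = 1247.5 / 336.3 = 3.709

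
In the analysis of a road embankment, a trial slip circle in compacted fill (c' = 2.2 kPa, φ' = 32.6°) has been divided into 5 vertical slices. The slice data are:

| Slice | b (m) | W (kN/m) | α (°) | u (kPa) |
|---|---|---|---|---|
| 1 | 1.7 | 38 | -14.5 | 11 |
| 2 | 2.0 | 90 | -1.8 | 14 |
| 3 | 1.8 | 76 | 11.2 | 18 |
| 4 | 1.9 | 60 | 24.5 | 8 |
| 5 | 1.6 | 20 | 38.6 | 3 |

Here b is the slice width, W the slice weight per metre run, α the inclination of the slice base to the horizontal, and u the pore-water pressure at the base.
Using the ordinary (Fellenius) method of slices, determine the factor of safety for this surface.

FS = 3.24

Ordinary method of slices: FS = Σ[c'·Δl_i + (W_i cosα_i − u_i·Δl_i)·tanφ'] / Σ W_i sinα_i, with Δl_i = b_i / cosα_i.
Slice 1: Δl = 1.7/cos(-14.5°) = 1.756 m; N'_1 = 38·cos(-14.5°) − 11·1.756 = 17.5; c'Δl = 3.86; W sinα = -9.5
Slice 2: Δl = 2.0/cos(-1.8°) = 2.001 m; N'_2 = 90·cos(-1.8°) − 14·2.001 = 61.9; c'Δl = 4.40; W sinα = -2.8
Slice 3: Δl = 1.8/cos11.2° = 1.835 m; N'_3 = 76·cos11.2° − 18·1.835 = 41.5; c'Δl = 4.04; W sinα = 14.8
Slice 4: Δl = 1.9/cos24.5° = 2.088 m; N'_4 = 60·cos24.5° − 8·2.088 = 37.9; c'Δl = 4.59; W sinα = 24.9
Slice 5: Δl = 1.6/cos38.6° = 2.047 m; N'_5 = 20·cos38.6° − 3·2.047 = 9.5; c'Δl = 4.50; W sinα = 12.5
Σc'Δl = 21.4 kN/m; ΣN' = 168.3 kN/m; ΣW sinα = 39.8 kN/m
Resisting = 21.4 + 168.3·tan32.6° = 21.4 + 107.6 = 129.0 kN/m
FS = 129.0 / 39.8 = 3.244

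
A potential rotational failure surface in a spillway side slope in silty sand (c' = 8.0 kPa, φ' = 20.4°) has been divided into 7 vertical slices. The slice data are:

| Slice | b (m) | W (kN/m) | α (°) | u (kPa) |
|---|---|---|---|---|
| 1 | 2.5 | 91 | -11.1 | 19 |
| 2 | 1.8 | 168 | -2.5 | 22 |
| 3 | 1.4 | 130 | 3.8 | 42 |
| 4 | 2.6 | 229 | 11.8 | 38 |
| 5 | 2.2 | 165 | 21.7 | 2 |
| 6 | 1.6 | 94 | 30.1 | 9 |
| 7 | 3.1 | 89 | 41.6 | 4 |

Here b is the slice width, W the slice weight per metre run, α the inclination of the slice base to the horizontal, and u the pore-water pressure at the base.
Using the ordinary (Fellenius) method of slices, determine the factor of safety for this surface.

FS = 1.86

Ordinary method of slices: FS = Σ[c'·Δl_i + (W_i cosα_i − u_i·Δl_i)·tanφ'] / Σ W_i sinα_i, with Δl_i = b_i / cosα_i.
Slice 1: Δl = 2.5/cos(-11.1°) = 2.548 m; N'_1 = 91·cos(-11.1°) − 19·2.548 = 40.9; c'Δl = 20.38; W sinα = -17.5
Slice 2: Δl = 1.8/cos(-2.5°) = 1.802 m; N'_2 = 168·cos(-2.5°) − 22·1.802 = 128.2; c'Δl = 14.41; W sinα = -7.3
Slice 3: Δl = 1.4/cos3.8° = 1.403 m; N'_3 = 130·cos3.8° − 42·1.403 = 70.8; c'Δl = 11.22; W sinα = 8.6
Slice 4: Δl = 2.6/cos11.8° = 2.656 m; N'_4 = 229·cos11.8° − 38·2.656 = 123.2; c'Δl = 21.25; W sinα = 46.8
Slice 5: Δl = 2.2/cos21.7° = 2.368 m; N'_5 = 165·cos21.7° − 2·2.368 = 148.6; c'Δl = 18.94; W sinα = 61.0
Slice 6: Δl = 1.6/cos30.1° = 1.849 m; N'_6 = 94·cos30.1° − 9·1.849 = 64.7; c'Δl = 14.80; W sinα = 47.1
Slice 7: Δl = 3.1/cos41.6° = 4.146 m; N'_7 = 89·cos41.6° − 4·4.146 = 50.0; c'Δl = 33.16; W sinα = 59.1
Σc'Δl = 134.2 kN/m; ΣN' = 626.3 kN/m; ΣW sinα = 197.8 kN/m
Resisting = 134.2 + 626.3·tan20.4° = 134.2 + 232.9 = 367.1 kN/m
FS = 367.1 / 197.8 = 1.856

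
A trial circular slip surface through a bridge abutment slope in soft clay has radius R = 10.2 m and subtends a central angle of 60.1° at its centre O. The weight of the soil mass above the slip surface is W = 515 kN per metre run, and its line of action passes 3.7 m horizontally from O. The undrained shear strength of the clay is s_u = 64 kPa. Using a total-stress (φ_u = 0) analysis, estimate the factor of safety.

Taking moments about the centre O, the resisting moment is provided by the undrained shear strength acting along the arc:
Arc length L_a = R·θ = 10.2·(60.1°·π/180) = 10.2·1.0489 = 10.70 m
M_R = s_u·L_a·R = 64·10.70·10.2 = 6984.4 kN·m/m
M_D = W·d = 515·3.7 = 1905.5 kN·m/m
FS = M_R / M_D = 6984.4 / 1905.5 = 3.665

FS = 3.67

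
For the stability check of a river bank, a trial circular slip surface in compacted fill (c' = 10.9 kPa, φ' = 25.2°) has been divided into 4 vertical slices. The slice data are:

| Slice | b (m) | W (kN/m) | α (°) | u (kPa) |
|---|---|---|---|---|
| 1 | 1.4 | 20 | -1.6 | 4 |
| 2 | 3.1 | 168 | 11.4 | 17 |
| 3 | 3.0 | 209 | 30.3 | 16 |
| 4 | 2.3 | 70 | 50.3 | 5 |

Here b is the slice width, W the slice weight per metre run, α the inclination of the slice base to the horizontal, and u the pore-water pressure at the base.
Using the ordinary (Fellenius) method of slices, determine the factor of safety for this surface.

FS = 1.34

Ordinary method of slices: FS = Σ[c'·Δl_i + (W_i cosα_i − u_i·Δl_i)·tanφ'] / Σ W_i sinα_i, with Δl_i = b_i / cosα_i.
Slice 1: Δl = 1.4/cos(-1.6°) = 1.401 m; N'_1 = 20·cos(-1.6°) − 4·1.401 = 14.4; c'Δl = 15.27; W sinα = -0.6
Slice 2: Δl = 3.1/cos11.4° = 3.162 m; N'_2 = 168·cos11.4° − 17·3.162 = 110.9; c'Δl = 34.47; W sinα = 33.2
Slice 3: Δl = 3.0/cos30.3° = 3.475 m; N'_3 = 209·cos30.3° − 16·3.475 = 124.9; c'Δl = 37.87; W sinα = 105.4
Slice 4: Δl = 2.3/cos50.3° = 3.601 m; N'_4 = 70·cos50.3° − 5·3.601 = 26.7; c'Δl = 39.25; W sinα = 53.9
Σc'Δl = 126.9 kN/m; ΣN' = 276.9 kN/m; ΣW sinα = 192.0 kN/m
Resisting = 126.9 + 276.9·tan25.2° = 126.9 + 130.3 = 257.1 kN/m
FS = 257.1 / 192.0 = 1.340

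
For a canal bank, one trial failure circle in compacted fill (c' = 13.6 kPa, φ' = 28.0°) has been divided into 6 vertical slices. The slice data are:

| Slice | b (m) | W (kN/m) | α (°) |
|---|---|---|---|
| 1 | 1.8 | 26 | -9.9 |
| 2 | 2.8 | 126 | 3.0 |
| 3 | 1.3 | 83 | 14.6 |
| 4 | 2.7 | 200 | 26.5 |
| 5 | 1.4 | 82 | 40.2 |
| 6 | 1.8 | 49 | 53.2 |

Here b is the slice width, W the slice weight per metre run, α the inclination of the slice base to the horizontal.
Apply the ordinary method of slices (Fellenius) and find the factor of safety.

FS = 2.23

Ordinary method of slices: FS = Σ[c'·Δl_i + (W_i cosα_i)·tanφ'] / Σ W_i sinα_i, with Δl_i = b_i / cosα_i.
Slice 1: Δl = 1.8/cos(-9.9°) = 1.827 m; N'_1 = 26·cos(-9.9°) = 25.6; c'Δl = 24.85; W sinα = -4.5
Slice 2: Δl = 2.8/cos3.0° = 2.804 m; N'_2 = 126·cos3.0° = 125.8; c'Δl = 38.13; W sinα = 6.6
Slice 3: Δl = 1.3/cos14.6° = 1.343 m; N'_3 = 83·cos14.6° = 80.3; c'Δl = 18.27; W sinα = 20.9
Slice 4: Δl = 2.7/cos26.5° = 3.017 m; N'_4 = 200·cos26.5° = 179.0; c'Δl = 41.03; W sinα = 89.2
Slice 5: Δl = 1.4/cos40.2° = 1.833 m; N'_5 = 82·cos40.2° = 62.6; c'Δl = 24.93; W sinα = 52.9
Slice 6: Δl = 1.8/cos53.2° = 3.005 m; N'_6 = 49·cos53.2° = 29.4; c'Δl = 40.87; W sinα = 39.2
Σc'Δl = 188.1 kN/m; ΣN' = 502.7 kN/m; ΣW sinα = 204.4 kN/m
Resisting = 188.1 + 502.7·tan28.0° = 188.1 + 267.3 = 455.4 kN/m
FS = 455.4 / 204.4 = 2.227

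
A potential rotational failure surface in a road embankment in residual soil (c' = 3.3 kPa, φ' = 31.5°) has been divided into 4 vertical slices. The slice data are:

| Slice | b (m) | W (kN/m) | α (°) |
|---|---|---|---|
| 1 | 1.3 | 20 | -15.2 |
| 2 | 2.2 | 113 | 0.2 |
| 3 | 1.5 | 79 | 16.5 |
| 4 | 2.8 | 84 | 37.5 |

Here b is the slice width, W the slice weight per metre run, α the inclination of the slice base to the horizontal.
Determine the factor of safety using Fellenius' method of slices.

Ordinary method of slices: FS = Σ[c'·Δl_i + (W_i cosα_i)·tanφ'] / Σ W_i sinα_i, with Δl_i = b_i / cosα_i.
Slice 1: Δl = 1.3/cos(-15.2°) = 1.347 m; N'_1 = 20·cos(-15.2°) = 19.3; c'Δl = 4.45; W sinα = -5.2
Slice 2: Δl = 2.2/cos0.2° = 2.200 m; N'_2 = 113·cos0.2° = 113.0; c'Δl = 7.26; W sinα = 0.4
Slice 3: Δl = 1.5/cos16.5° = 1.564 m; N'_3 = 79·cos16.5° = 75.7; c'Δl = 5.16; W sinα = 22.4
Slice 4: Δl = 2.8/cos37.5° = 3.529 m; N'_4 = 84·cos37.5° = 66.6; c'Δl = 11.65; W sinα = 51.1
Σc'Δl = 28.5 kN/m; ΣN' = 274.7 kN/m; ΣW sinα = 68.7 kN/m
Resisting = 28.5 + 274.7·tan31.5° = 28.5 + 168.3 = 196.8 kN/m
FS = 196.8 / 68.7 = 2.864

FS = 2.86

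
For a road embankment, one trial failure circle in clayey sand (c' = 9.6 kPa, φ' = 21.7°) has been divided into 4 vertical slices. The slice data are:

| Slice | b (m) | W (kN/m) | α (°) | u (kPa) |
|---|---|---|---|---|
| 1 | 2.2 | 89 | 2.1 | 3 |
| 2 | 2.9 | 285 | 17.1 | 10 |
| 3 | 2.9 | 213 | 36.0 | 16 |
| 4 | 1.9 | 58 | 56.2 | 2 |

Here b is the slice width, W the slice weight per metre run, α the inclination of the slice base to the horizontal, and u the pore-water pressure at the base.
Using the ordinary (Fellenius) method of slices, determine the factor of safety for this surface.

FS = 1.16

Ordinary method of slices: FS = Σ[c'·Δl_i + (W_i cosα_i − u_i·Δl_i)·tanφ'] / Σ W_i sinα_i, with Δl_i = b_i / cosα_i.
Slice 1: Δl = 2.2/cos2.1° = 2.201 m; N'_1 = 89·cos2.1° − 3·2.201 = 82.3; c'Δl = 21.13; W sinα = 3.3
Slice 2: Δl = 2.9/cos17.1° = 3.034 m; N'_2 = 285·cos17.1° − 10·3.034 = 242.1; c'Δl = 29.13; W sinα = 83.8
Slice 3: Δl = 2.9/cos36.0° = 3.585 m; N'_3 = 213·cos36.0° − 16·3.585 = 115.0; c'Δl = 34.41; W sinα = 125.2
Slice 4: Δl = 1.9/cos56.2° = 3.415 m; N'_4 = 58·cos56.2° − 2·3.415 = 25.4; c'Δl = 32.79; W sinα = 48.2
Σc'Δl = 117.5 kN/m; ΣN' = 464.8 kN/m; ΣW sinα = 260.5 kN/m
Resisting = 117.5 + 464.8·tan21.7° = 117.5 + 185.0 = 302.4 kN/m
FS = 302.4 / 260.5 = 1.161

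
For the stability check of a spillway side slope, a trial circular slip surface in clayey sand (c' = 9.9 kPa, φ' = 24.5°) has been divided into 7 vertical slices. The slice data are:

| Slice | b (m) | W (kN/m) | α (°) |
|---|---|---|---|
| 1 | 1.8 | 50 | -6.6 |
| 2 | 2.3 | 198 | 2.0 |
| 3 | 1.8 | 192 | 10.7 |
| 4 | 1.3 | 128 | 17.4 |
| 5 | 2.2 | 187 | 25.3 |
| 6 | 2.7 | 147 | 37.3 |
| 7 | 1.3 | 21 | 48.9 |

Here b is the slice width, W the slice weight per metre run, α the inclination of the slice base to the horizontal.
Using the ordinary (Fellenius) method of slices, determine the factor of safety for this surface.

Ordinary method of slices: FS = Σ[c'·Δl_i + (W_i cosα_i)·tanφ'] / Σ W_i sinα_i, with Δl_i = b_i / cosα_i.
Slice 1: Δl = 1.8/cos(-6.6°) = 1.812 m; N'_1 = 50·cos(-6.6°) = 49.7; c'Δl = 17.94; W sinα = -5.7
Slice 2: Δl = 2.3/cos2.0° = 2.301 m; N'_2 = 198·cos2.0° = 197.9; c'Δl = 22.78; W sinα = 6.9
Slice 3: Δl = 1.8/cos10.7° = 1.832 m; N'_3 = 192·cos10.7° = 188.7; c'Δl = 18.14; W sinα = 35.6
Slice 4: Δl = 1.3/cos17.4° = 1.362 m; N'_4 = 128·cos17.4° = 122.1; c'Δl = 13.49; W sinα = 38.3
Slice 5: Δl = 2.2/cos25.3° = 2.433 m; N'_5 = 187·cos25.3° = 169.1; c'Δl = 24.09; W sinα = 79.9
Slice 6: Δl = 2.7/cos37.3° = 3.394 m; N'_6 = 147·cos37.3° = 116.9; c'Δl = 33.60; W sinα = 89.1
Slice 7: Δl = 1.3/cos48.9° = 1.978 m; N'_7 = 21·cos48.9° = 13.8; c'Δl = 19.58; W sinα = 15.8
Σc'Δl = 149.6 kN/m; ΣN' = 858.2 kN/m; ΣW sinα = 259.9 kN/m
Resisting = 149.6 + 858.2·tan24.5° = 149.6 + 391.1 = 540.7 kN/m
FS = 540.7 / 259.9 = 2.080

FS = 2.08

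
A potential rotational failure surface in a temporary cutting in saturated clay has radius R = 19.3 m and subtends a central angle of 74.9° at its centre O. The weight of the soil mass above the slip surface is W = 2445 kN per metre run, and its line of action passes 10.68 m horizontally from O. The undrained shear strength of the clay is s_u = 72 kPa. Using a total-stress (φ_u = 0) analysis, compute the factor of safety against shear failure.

Taking moments about the centre O, the resisting moment is provided by the undrained shear strength acting along the arc:
Arc length L_a = R·θ = 19.3·(74.9°·π/180) = 19.3·1.3073 = 25.23 m
M_R = s_u·L_a·R = 72·25.23·19.3 = 35059.5 kN·m/m
M_D = W·d = 2445·10.68 = 26112.6 kN·m/m
FS = M_R / M_D = 35059.5 / 26112.6 = 1.343

FS = 1.34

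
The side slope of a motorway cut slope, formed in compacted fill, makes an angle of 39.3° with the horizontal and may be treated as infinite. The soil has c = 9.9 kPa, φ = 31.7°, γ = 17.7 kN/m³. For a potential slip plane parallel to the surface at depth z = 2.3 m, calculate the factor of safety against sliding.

FS = 1.25

For an infinite slope with a slip plane parallel to the surface (no pore pressure): FS = [c + γz cos²β tanφ] / [γz sinβ cosβ].
γz = 17.7·2.3 = 40.71 kN/m²
Numerator = 9.9 + 40.71·cos²39.3°·tan31.7° = 9.9 + 40.71·0.5988·0.6176 = 24.956 kPa
Denominator = 40.71·sin39.3°·cos39.3° = 40.71·0.6334·0.7738 = 19.953 kPa
FS = 24.956 / 19.953 = 1.251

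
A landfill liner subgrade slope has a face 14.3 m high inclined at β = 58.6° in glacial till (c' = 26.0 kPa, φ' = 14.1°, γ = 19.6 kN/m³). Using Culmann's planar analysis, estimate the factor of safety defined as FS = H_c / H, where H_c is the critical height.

H_c = (4c'/γ) · sinβ cosφ' / [1 − cos(β − φ')]
    = (4·26.0/19.6) · sin58.6°·cos14.1° / [1 − cos44.5°]
    = 5.306 · 0.8278 / 0.2867 = 15.32 m
FS = H_c / H = 15.32 / 14.3 = 1.071

FS = 1.07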